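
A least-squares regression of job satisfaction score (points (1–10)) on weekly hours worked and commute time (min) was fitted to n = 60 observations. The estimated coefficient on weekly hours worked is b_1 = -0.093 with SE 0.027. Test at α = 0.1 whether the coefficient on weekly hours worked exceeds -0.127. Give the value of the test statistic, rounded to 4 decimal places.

H₀: β₁ = -0.127 vs H₁: β₁ > -0.127.
t = (b_1 − β₁⁰)/SE = (-0.093 − (-0.127)) / 0.027 = 1.2593.
df = n − k − 1 = 60 − 2 − 1 = 57.
One-sided p ≈ 0.1065, which is ≥ 0.1, so fail to reject H₀.
The data do not give significant evidence that the true slope on weekly hours worked exceeds -0.127 points (1–10) per unit, holding the other predictors fixed.

t = 1.2593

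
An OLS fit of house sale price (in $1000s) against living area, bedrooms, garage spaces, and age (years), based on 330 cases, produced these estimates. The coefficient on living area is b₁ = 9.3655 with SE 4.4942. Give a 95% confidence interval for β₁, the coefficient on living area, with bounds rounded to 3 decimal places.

(0.524, 18.207)

df = n − k − 1 = 330 − 4 − 1 = 325.
t* = t_{0.025, 325} = 1.96729.
Margin = t* × SE = 1.96729 × 4.4942 = 8.84140.
CI: 9.3655 ± 8.84140 → (0.524, 18.207).
With 95% confidence, each one-unit increase in living area is associated with a change of between 0.524 and 18.207 $1000s in house sale price, holding the other predictors fixed.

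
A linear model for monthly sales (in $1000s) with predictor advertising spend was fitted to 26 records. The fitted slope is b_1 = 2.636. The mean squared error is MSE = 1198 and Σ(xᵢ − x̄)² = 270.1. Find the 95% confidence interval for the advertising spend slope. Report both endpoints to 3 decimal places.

SE(b_1) = √(MSE/Sₓₓ) = √(1198/270.1) = 2.10604.
df = n − 2 = 24.
t* = t_{0.025, 24} = 2.063899.
Margin = t* × SE = 2.063899 × 2.10604 = 4.34665.
CI: 2.636 ± 4.34665 → (-1.711, 6.983).
With 95% confidence, each one-unit increase in advertising spend is associated with a change of between -1.711 and 6.983 $1000s in monthly sales.

(-1.711, 6.983)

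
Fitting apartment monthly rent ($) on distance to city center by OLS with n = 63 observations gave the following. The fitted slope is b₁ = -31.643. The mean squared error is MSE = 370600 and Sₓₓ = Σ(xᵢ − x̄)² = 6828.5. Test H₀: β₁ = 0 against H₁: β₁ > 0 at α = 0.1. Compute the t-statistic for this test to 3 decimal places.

t = -4.295

SE(b₁) = √(MSE/Sₓₓ) = √(370600/6828.5) = 7.36699.
t = -31.643 / 7.36699 = -4.295.
df = n − 2 = 61.
One-sided p ≈ 1.0000, which is ≥ 0.1, so fail to reject H₀.
The data do not give significant evidence that the true slope on distance to city center is positive.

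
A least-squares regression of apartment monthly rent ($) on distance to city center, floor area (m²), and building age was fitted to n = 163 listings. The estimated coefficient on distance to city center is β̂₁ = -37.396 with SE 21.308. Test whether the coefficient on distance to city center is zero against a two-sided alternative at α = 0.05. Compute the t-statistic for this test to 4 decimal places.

H₀: β₁ = 0 vs H₁: β₁ ≠ 0.
t = (β̂₁ − β₁⁰)/SE = -37.396 / 21.308 = -1.7550.
df = n − k − 1 = 163 − 3 − 1 = 159.
Two-sided p ≈ 0.0812, which is ≥ 0.05, so fail to reject H₀.
The data do not give significant evidence of an association between distance to city center and apartment monthly rent, after adjusting for the other predictors.

t = -1.7550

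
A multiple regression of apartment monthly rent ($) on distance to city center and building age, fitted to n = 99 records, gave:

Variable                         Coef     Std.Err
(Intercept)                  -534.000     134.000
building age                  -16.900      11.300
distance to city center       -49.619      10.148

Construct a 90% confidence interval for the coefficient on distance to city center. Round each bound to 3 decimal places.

Read off: b = -49.619, SE = 10.148 for distance to city center.
df = n − k − 1 = 99 − 2 − 1 = 96.
t* = t_{0.05, 96} = 1.660881.
Margin = t* × SE = 1.660881 × 10.148 = 16.85462.
CI: -49.619 ± 16.85462 → (-66.474, -32.764).

(-66.474, -32.764)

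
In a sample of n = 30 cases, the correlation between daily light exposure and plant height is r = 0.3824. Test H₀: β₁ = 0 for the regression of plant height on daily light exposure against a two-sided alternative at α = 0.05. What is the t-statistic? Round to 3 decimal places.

t = r·√(n − 2)/√(1 − r²) = 0.3824·√28/√0.85377 = 2.190.
df = n − 2 = 28.
Two-sided p ≈ 0.0370, which is < 0.05, so reject H₀.
There is evidence of a linear association between daily light exposure and plant height.

t = 2.190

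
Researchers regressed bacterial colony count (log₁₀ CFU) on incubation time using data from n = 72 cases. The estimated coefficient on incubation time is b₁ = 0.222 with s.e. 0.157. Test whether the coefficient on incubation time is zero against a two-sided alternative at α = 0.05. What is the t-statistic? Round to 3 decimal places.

t = 1.414

H₀: β₁ = 0 vs H₁: β₁ ≠ 0.
t = (b₁ − β₁⁰)/SE = 0.222 / 0.157 = 1.414.
df = n − 2 = 72 − 2 = 70.
Two-sided p ≈ 0.1618, which is ≥ 0.05, so fail to reject H₀.
The data do not give significant evidence of an association between incubation time and bacterial colony count.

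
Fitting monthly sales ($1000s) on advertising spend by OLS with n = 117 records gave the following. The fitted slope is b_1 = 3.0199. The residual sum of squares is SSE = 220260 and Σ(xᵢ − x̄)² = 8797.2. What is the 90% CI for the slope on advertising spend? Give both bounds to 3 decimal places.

(2.246, 3.794)

MSE = SSE/(n − 2) = 220260/115 = 1915.3.
SE(b_1) = √(MSE/Sₓₓ) = √(1915.3/8797.2) = 0.466602.
df = n − 2 = 115.
t* = t_{0.05, 115} = 1.658212.
Margin = t* × SE = 1.658212 × 0.466602 = 0.77373.
CI: 3.0199 ± 0.77373 → (2.246, 3.794).
With 90% confidence, each one-unit increase in advertising spend is associated with a change of between 2.246 and 3.794 $1000s in monthly sales.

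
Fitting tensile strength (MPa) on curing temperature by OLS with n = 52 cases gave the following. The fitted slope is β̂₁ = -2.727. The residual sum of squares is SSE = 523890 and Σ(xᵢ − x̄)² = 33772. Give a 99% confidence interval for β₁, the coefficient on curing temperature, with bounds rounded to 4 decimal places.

MSE = SSE/(n − 2) = 523890/50 = 10477.8.
SE(β̂₁) = √(MSE/Sₓₓ) = √(10477.8/33772) = 0.557002.
df = n − 2 = 50.
t* = t_{0.005, 50} = 2.677793.
Margin = t* × SE = 2.677793 × 0.557002 = 1.491536.
CI: -2.727 ± 1.491536 → (-4.2185, -1.2355).
With 99% confidence, each one-unit increase in curing temperature is associated with a change of between -4.2185 and -1.2355 MPa in tensile strength.

(-4.2185, -1.2355)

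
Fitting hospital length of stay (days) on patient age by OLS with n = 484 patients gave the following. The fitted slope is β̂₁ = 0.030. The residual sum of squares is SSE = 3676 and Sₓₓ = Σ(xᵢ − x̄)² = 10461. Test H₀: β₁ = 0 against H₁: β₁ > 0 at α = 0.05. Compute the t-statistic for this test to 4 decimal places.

MSE = SSE/(n − 2) = 3676/482 = 7.62656.
SE(β̂₁) = √(MSE/Sₓₓ) = √(7.62656/10461) = 0.0270009.
t = 0.030 / 0.0270009 = 1.1111.
df = n − 2 = 482.
One-sided p ≈ 0.1335, which is ≥ 0.05, so fail to reject H₀.
The data do not give significant evidence that the true slope on patient age is positive.

t = 1.1111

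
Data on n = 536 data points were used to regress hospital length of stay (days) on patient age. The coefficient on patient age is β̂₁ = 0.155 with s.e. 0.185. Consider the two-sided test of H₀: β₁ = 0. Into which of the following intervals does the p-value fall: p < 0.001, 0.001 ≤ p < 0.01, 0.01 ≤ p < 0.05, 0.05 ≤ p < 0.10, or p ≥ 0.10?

t = 0.155 / 0.185 = 0.838.
df = n − 2 = 536 − 2 = 534.
Two-sided p = 2·P(T_{534} > |t|) ≈ 0.4025.
So p ≥ 0.10.

p ≥ 0.10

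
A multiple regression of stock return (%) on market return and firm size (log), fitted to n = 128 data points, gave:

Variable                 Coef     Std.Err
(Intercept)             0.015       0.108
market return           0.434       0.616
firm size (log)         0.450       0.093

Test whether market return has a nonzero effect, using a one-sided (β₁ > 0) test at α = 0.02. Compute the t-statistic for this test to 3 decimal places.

Read off: b = 0.434, SE = 0.616 for market return.
H₀: β₁ = 0 vs H₁: β₁ > 0.
t = 0.434 / 0.616 = 0.705.
df = n − k − 1 = 128 − 2 − 1 = 125.
One-sided p ≈ 0.2412, which is ≥ 0.02, so fail to reject H₀.
The data do not give significant evidence that the true slope on market return is positive, holding the other predictors fixed.

t = 0.705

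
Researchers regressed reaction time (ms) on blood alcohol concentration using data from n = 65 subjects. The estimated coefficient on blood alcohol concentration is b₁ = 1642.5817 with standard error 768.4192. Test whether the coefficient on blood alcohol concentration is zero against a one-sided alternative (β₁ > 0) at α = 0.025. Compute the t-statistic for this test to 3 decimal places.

t = 2.138

H₀: β₁ = 0 vs H₁: β₁ > 0.
t = (b₁ − β₁⁰)/SE = 1642.5817 / 768.4192 = 2.138.
df = n − 2 = 65 − 2 = 63.
One-sided p ≈ 0.0182, which is < 0.025, so reject H₀.
There is evidence that the true slope on blood alcohol concentration is positive.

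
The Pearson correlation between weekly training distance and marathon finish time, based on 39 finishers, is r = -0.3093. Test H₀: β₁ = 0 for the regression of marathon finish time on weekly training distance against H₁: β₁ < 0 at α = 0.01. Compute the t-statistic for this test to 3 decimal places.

t = -1.978

t = r·√(n − 2)/√(1 − r²) = -0.3093·√37/√0.904334 = -1.978.
df = n − 2 = 37.
One-sided p ≈ 0.0277, which is ≥ 0.01, so fail to reject H₀.
The data do not give significant evidence of a linear association between weekly training distance and marathon finish time.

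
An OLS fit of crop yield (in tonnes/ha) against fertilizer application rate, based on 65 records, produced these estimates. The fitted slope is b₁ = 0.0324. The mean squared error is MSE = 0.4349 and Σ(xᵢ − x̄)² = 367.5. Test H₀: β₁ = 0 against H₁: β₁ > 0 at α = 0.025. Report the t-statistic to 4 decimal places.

t = 0.9418

SE(b₁) = √(MSE/Sₓₓ) = √(0.4349/367.5) = 0.0344006.
t = 0.0324 / 0.0344006 = 0.9418.
df = n − 2 = 63.
One-sided p ≈ 0.1749, which is ≥ 0.025, so fail to reject H₀.
The data do not give significant evidence that the true slope on fertilizer application rate is positive.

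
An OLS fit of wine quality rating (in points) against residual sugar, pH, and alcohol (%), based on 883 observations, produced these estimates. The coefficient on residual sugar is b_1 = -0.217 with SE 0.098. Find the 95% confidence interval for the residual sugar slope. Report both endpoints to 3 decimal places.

df = n − k − 1 = 883 − 3 − 1 = 879.
t* = t_{0.025, 879} = 1.962666.
Margin = t* × SE = 1.962666 × 0.098 = 0.19234.
CI: -0.217 ± 0.19234 → (-0.409, -0.025).
With 95% confidence, each one-unit increase in residual sugar is associated with a change of between -0.409 and -0.025 points in wine quality rating, holding the other predictors fixed.

(-0.409, -0.025)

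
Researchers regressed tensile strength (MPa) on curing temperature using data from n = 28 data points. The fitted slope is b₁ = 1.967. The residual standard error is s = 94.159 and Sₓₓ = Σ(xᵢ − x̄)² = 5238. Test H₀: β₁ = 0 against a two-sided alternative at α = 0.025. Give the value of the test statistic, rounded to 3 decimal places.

SE(b₁) = s/√Sₓₓ = 94.159/√5238 = 1.30101.
t = 1.967 / 1.30101 = 1.512.
df = n − 2 = 26.
Two-sided p ≈ 0.1426, which is ≥ 0.025, so fail to reject H₀.
The data do not give significant evidence of an association between curing temperature and tensile strength.

t = 1.512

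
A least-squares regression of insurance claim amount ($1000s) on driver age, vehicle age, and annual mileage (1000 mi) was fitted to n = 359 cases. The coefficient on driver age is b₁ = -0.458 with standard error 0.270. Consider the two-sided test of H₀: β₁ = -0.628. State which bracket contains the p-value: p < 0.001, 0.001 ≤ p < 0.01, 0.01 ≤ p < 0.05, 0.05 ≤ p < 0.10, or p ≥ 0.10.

t = (-0.458 − (-0.628)) / 0.270 = 0.630.
df = n − k − 1 = 359 − 3 − 1 = 355.
Two-sided p = 2·P(T_{355} > |t|) ≈ 0.5293.
So p ≥ 0.10.

p ≥ 0.10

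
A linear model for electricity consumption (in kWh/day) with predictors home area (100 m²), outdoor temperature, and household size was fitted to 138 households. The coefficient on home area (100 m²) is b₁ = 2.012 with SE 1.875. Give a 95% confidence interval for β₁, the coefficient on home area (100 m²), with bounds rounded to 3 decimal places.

df = n − k − 1 = 138 − 3 − 1 = 134.
t* = t_{0.025, 134} = 1.977826.
Margin = t* × SE = 1.977826 × 1.875 = 3.70842.
CI: 2.012 ± 3.70842 → (-1.696, 5.720).
With 95% confidence, each one-unit increase in home area (100 m²) is associated with a change of between -1.696 and 5.720 kWh/day in electricity consumption, holding the other predictors fixed.

(-1.696, 5.720)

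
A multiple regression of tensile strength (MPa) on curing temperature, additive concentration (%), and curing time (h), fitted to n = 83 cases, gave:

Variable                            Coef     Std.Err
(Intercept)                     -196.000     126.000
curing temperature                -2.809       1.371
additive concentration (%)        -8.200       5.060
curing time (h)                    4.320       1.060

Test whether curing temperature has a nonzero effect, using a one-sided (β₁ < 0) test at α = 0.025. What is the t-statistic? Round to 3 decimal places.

t = -2.049

Read off: b = -2.809, SE = 1.371 for curing temperature.
H₀: β₁ = 0 vs H₁: β₁ < 0.
t = -2.809 / 1.371 = -2.049.
df = n − k − 1 = 83 − 3 − 1 = 79.
One-sided p ≈ 0.0219, which is < 0.025, so reject H₀.
There is evidence that the true slope on curing temperature is negative, holding the other predictors fixed.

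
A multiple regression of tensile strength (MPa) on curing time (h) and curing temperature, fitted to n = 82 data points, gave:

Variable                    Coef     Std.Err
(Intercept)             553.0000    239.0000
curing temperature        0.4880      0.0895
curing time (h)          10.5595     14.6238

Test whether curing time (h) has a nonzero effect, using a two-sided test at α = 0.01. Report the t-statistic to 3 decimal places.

t = 0.722

Read off: b = 10.5595, SE = 14.6238 for curing time (h).
H₀: β₁ = 0 vs H₁: β₁ ≠ 0.
t = 10.5595 / 14.6238 = 0.722.
df = n − k − 1 = 82 − 2 − 1 = 79.
Two-sided p ≈ 0.4724, which is ≥ 0.01, so fail to reject H₀.
The data do not give significant evidence of an association between curing time (h) and tensile strength, after adjusting for the other predictors.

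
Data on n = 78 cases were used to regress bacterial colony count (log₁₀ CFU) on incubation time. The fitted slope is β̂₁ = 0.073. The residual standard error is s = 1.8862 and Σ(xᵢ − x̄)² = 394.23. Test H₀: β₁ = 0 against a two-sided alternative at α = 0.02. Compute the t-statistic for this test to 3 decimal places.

SE(β̂₁) = s/√Sₓₓ = 1.8862/√394.23 = 0.0949977.
t = 0.073 / 0.0949977 = 0.768.
df = n − 2 = 76.
Two-sided p ≈ 0.4446, which is ≥ 0.02, so fail to reject H₀.
The data do not give significant evidence of an association between incubation time and bacterial colony count.

t = 0.768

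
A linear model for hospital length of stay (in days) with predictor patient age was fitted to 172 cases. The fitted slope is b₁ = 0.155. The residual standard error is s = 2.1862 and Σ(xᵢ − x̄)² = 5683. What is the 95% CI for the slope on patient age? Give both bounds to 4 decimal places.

(0.0978, 0.2122)

SE(b₁) = s/√Sₓₓ = 2.1862/√5683 = 0.0290002.
df = n − 2 = 170.
t* = t_{0.025, 170} = 1.974017.
Margin = t* × SE = 1.974017 × 0.0290002 = 0.057247.
CI: 0.155 ± 0.057247 → (0.0978, 0.2122).
With 95% confidence, each one-unit increase in patient age is associated with a change of between 0.0978 and 0.2122 days in hospital length of stay.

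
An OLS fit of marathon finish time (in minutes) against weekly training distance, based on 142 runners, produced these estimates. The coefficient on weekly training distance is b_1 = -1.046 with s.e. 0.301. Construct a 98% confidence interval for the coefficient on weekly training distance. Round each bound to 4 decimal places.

df = n − 2 = 142 − 2 = 140.
t* = t_{0.01, 140} = 2.353278.
Margin = t* × SE = 2.353278 × 0.301 = 0.708337.
CI: -1.046 ± 0.708337 → (-1.7543, -0.3377).
With 98% confidence, each one-unit increase in weekly training distance is associated with a change of between -1.7543 and -0.3377 minutes in marathon finish time.

(-1.7543, -0.3377)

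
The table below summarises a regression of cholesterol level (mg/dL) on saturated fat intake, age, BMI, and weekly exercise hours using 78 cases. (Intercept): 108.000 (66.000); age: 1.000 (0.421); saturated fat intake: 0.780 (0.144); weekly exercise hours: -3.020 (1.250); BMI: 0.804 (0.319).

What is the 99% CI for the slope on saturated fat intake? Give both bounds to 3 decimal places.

(0.399, 1.161)

Read off: b = 0.780, SE = 0.144 for saturated fat intake.
df = n − k − 1 = 78 − 4 − 1 = 73.
t* = t_{0.005, 73} = 2.644869.
Margin = t* × SE = 2.644869 × 0.144 = 0.38086.
CI: 0.780 ± 0.38086 → (0.399, 1.161).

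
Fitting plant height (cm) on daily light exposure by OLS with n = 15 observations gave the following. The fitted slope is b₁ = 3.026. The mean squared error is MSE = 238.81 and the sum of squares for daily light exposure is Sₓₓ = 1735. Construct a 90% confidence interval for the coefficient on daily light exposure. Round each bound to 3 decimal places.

SE(b₁) = √(MSE/Sₓₓ) = √(238.81/1735) = 0.371002.
df = n − 2 = 13.
t* = t_{0.05, 13} = 1.770933.
Margin = t* × SE = 1.770933 × 0.371002 = 0.65702.
CI: 3.026 ± 0.65702 → (2.369, 3.683).
With 90% confidence, each one-unit increase in daily light exposure is associated with a change of between 2.369 and 3.683 cm in plant height.

(2.369, 3.683)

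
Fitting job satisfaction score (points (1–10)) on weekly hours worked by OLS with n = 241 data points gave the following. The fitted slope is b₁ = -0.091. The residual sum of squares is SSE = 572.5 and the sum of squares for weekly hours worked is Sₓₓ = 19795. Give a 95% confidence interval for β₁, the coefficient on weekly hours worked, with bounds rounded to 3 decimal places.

(-0.113, -0.069)

MSE = SSE/(n − 2) = 572.5/239 = 2.3954.
SE(b₁) = √(MSE/Sₓₓ) = √(2.3954/19795) = 0.0110005.
df = n − 2 = 239.
t* = t_{0.025, 239} = 1.969939.
Margin = t* × SE = 1.969939 × 0.0110005 = 0.02167.
CI: -0.091 ± 0.02167 → (-0.113, -0.069).
With 95% confidence, each one-unit increase in weekly hours worked is associated with a change of between -0.113 and -0.069 points (1–10) in job satisfaction score.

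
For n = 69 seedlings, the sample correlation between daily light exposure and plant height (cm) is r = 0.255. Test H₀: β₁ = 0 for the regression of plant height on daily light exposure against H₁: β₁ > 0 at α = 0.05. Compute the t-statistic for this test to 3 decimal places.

t = r·√(n − 2)/√(1 − r²) = 0.255·√67/√0.934975 = 2.159.
df = n − 2 = 67.
One-sided p ≈ 0.0172, which is < 0.05, so reject H₀.
There is evidence of a linear association between daily light exposure and plant height.

t = 2.159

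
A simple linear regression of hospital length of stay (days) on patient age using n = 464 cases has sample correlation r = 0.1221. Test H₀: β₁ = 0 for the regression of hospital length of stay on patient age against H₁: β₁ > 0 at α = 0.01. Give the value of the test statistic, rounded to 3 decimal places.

t = r·√(n − 2)/√(1 − r²) = 0.1221·√462/√0.985092 = 2.644.
df = n − 2 = 462.
One-sided p ≈ 0.0042, which is < 0.01, so reject H₀.
There is evidence of a linear association between patient age and hospital length of stay.

t = 2.644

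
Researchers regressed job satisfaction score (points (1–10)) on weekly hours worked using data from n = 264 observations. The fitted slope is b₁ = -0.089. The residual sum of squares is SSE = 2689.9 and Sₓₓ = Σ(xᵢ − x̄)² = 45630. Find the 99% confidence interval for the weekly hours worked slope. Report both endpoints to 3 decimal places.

MSE = SSE/(n − 2) = 2689.9/262 = 10.2668.
SE(b₁) = √(MSE/Sₓₓ) = √(10.2668/45630) = 0.015.
df = n − 2 = 262.
t* = t_{0.005, 262} = 2.594724.
Margin = t* × SE = 2.594724 × 0.015 = 0.03892.
CI: -0.089 ± 0.03892 → (-0.128, -0.050).
With 99% confidence, each one-unit increase in weekly hours worked is associated with a change of between -0.128 and -0.050 points (1–10) in job satisfaction score.

(-0.128, -0.050)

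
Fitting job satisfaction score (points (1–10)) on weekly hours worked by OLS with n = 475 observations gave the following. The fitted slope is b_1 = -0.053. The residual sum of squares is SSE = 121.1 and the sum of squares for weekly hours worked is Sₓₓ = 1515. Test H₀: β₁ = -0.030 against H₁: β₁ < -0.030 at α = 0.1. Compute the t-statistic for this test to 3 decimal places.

t = -1.769

MSE = SSE/(n − 2) = 121.1/473 = 0.256025.
SE(b_1) = √(MSE/Sₓₓ) = √(0.256025/1515) = 0.0129998.
t = (-0.053 − (-0.030)) / 0.0129998 = -1.769.
df = n − 2 = 473.
One-sided p ≈ 0.0387, which is < 0.1, so reject H₀.
There is evidence that the true slope on weekly hours worked is below -0.030 points (1–10) per unit.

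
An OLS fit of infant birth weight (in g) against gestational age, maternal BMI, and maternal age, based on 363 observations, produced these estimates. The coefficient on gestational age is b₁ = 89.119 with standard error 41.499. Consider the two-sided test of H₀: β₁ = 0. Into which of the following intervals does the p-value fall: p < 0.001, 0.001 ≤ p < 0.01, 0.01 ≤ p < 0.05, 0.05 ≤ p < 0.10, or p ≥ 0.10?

0.01 ≤ p < 0.05

t = 89.119 / 41.499 = 2.147.
df = n − k − 1 = 363 − 3 − 1 = 359.
Two-sided p = 2·P(T_{359} > |t|) ≈ 0.0324.
So 0.01 ≤ p < 0.05.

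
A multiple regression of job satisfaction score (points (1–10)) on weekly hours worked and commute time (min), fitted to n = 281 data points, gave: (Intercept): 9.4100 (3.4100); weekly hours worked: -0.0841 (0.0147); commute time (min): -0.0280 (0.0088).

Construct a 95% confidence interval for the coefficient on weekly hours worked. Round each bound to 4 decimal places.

(-0.1130, -0.0552)

Read off: b = -0.0841, SE = 0.0147 for weekly hours worked.
df = n − k − 1 = 281 − 2 − 1 = 278.
t* = t_{0.025, 278} = 1.968534.
Margin = t* × SE = 1.968534 × 0.0147 = 0.028937.
CI: -0.0841 ± 0.028937 → (-0.1130, -0.0552).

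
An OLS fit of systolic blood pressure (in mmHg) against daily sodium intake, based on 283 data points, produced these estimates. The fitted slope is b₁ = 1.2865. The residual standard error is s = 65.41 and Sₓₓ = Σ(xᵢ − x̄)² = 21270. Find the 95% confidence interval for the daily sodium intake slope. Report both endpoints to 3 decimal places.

(0.404, 2.169)

SE(b₁) = s/√Sₓₓ = 65.41/√21270 = 0.448498.
df = n − 2 = 281.
t* = t_{0.025, 281} = 1.968442.
Margin = t* × SE = 1.968442 × 0.448498 = 0.88284.
CI: 1.2865 ± 0.88284 → (0.404, 2.169).
With 95% confidence, each one-unit increase in daily sodium intake is associated with a change of between 0.404 and 2.169 mmHg in systolic blood pressure.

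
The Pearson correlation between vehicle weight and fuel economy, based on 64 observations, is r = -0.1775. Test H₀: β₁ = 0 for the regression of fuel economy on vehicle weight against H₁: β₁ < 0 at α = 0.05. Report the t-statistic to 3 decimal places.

t = -1.420

t = r·√(n − 2)/√(1 − r²) = -0.1775·√62/√0.968494 = -1.420.
df = n − 2 = 62.
One-sided p ≈ 0.0803, which is ≥ 0.05, so fail to reject H₀.
The data do not give significant evidence of a linear association between vehicle weight and fuel economy.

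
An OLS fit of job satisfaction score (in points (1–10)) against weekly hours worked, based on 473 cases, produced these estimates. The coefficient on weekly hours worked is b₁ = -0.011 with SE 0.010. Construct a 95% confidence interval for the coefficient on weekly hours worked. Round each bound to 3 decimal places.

(-0.031, 0.009)

df = n − 2 = 473 − 2 = 471.
t* = t_{0.025, 471} = 1.965013.
Margin = t* × SE = 1.965013 × 0.010 = 0.01965.
CI: -0.011 ± 0.01965 → (-0.031, 0.009).
With 95% confidence, each one-unit increase in weekly hours worked is associated with a change of between -0.031 and 0.009 points (1–10) in job satisfaction score.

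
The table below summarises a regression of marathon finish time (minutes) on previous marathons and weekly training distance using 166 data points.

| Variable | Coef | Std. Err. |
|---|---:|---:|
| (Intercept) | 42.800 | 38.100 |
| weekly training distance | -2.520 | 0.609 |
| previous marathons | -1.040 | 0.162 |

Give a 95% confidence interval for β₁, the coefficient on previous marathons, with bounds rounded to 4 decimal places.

Read off: b = -1.040, SE = 0.162 for previous marathons.
df = n − k − 1 = 166 − 2 − 1 = 163.
t* = t_{0.025, 163} = 1.974625.
Margin = t* × SE = 1.974625 × 0.162 = 0.319889.
CI: -1.040 ± 0.319889 → (-1.3599, -0.7201).

(-1.3599, -0.7201)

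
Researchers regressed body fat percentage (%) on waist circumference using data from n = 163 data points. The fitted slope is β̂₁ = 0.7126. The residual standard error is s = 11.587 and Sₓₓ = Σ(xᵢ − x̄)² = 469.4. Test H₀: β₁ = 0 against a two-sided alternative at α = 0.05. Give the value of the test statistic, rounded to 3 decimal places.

t = 1.332

SE(β̂₁) = s/√Sₓₓ = 11.587/√469.4 = 0.53481.
t = 0.7126 / 0.53481 = 1.332.
df = n − 2 = 161.
Two-sided p ≈ 0.1846, which is ≥ 0.05, so fail to reject H₀.
The data do not give significant evidence of an association between waist circumference and body fat percentage.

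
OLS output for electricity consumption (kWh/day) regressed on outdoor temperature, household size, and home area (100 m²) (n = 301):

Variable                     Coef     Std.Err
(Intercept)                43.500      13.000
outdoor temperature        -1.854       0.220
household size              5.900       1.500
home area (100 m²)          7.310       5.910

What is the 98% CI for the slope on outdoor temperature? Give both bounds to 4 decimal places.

Read off: b = -1.854, SE = 0.220 for outdoor temperature.
df = n − k − 1 = 301 − 3 − 1 = 297.
t* = t_{0.01, 297} = 2.338969.
Margin = t* × SE = 2.338969 × 0.220 = 0.514573.
CI: -1.854 ± 0.514573 → (-2.3686, -1.3394).

(-2.3686, -1.3394)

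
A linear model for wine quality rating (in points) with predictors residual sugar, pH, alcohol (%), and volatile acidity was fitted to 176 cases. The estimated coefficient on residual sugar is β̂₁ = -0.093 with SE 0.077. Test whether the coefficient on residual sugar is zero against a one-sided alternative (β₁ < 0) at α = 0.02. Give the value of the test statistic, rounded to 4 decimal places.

H₀: β₁ = 0 vs H₁: β₁ < 0.
t = (β̂₁ − β₁⁰)/SE = -0.093 / 0.077 = -1.2078.
df = n − k − 1 = 176 − 4 − 1 = 171.
One-sided p ≈ 0.1144, which is ≥ 0.02, so fail to reject H₀.
The data do not give significant evidence that the true slope on residual sugar is negative, holding the other predictors fixed.

t = -1.2078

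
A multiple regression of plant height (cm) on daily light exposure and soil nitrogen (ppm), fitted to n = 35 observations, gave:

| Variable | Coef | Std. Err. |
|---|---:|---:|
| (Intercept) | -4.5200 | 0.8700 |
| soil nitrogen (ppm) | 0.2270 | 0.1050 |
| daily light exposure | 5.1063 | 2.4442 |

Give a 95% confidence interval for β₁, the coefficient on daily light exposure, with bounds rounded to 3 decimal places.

Read off: b = 5.1063, SE = 2.4442 for daily light exposure.
df = n − k − 1 = 35 − 2 − 1 = 32.
t* = t_{0.025, 32} = 2.036933.
Margin = t* × SE = 2.036933 × 2.4442 = 4.97867.
CI: 5.1063 ± 4.97867 → (0.128, 10.085).

(0.128, 10.085)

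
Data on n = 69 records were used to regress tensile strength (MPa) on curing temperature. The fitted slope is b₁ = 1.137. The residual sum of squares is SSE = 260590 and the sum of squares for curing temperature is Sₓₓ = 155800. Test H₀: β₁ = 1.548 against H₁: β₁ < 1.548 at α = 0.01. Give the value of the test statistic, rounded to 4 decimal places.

t = -2.6013

MSE = SSE/(n − 2) = 260590/67 = 3889.4.
SE(b₁) = √(MSE/Sₓₓ) = √(3889.4/155800) = 0.158.
t = (1.137 − 1.548) / 0.158 = -2.6013.
df = n − 2 = 67.
One-sided p ≈ 0.0057, which is < 0.01, so reject H₀.
There is evidence that the true slope on curing temperature is below 1.548 MPa per unit.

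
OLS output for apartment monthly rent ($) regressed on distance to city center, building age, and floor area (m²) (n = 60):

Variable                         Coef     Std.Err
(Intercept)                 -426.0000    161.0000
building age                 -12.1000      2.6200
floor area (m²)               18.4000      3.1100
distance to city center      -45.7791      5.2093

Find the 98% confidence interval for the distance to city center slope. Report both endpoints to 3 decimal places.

(-58.254, -33.304)

Read off: b = -45.7791, SE = 5.2093 for distance to city center.
df = n − k − 1 = 60 − 3 − 1 = 56.
t* = t_{0.01, 56} = 2.394801.
Margin = t* × SE = 2.394801 × 5.2093 = 12.47524.
CI: -45.7791 ± 12.47524 → (-58.254, -33.304).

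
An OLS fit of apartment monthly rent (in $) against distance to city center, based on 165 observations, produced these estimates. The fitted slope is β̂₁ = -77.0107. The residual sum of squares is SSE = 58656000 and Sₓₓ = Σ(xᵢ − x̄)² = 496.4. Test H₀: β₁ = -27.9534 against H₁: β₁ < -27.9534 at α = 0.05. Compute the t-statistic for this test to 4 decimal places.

t = -1.8220

MSE = SSE/(n − 2) = 58656000/163 = 359853.
SE(β̂₁) = √(MSE/Sₓₓ) = √(359853/496.4) = 26.9244.
t = (-77.0107 − (-27.9534)) / 26.9244 = -1.8220.
df = n − 2 = 163.
One-sided p ≈ 0.0351, which is < 0.05, so reject H₀.
There is evidence that the true slope on distance to city center is below -27.9534 $ per unit.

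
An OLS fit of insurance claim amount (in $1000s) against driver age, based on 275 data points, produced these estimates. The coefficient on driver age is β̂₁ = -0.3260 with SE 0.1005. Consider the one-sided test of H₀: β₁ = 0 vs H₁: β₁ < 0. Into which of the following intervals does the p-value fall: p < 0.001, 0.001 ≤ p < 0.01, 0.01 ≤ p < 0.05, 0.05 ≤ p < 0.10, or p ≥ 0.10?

p < 0.001

t = -0.3260 / 0.1005 = -3.244.
df = n − 2 = 275 − 2 = 273.
One-sided p = P(T_{273} < t) ≈ 0.0007.
So p < 0.001.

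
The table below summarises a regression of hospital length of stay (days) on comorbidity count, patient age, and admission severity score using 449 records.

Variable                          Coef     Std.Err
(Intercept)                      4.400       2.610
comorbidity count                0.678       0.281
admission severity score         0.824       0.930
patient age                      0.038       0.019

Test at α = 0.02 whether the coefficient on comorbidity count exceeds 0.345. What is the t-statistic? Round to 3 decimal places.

t = 1.185

Read off: b = 0.678, SE = 0.281 for comorbidity count.
H₀: β₁ = 0.345 vs H₁: β₁ > 0.345.
t = (0.678 − 0.345) / 0.281 = 1.185.
df = n − k − 1 = 449 − 3 − 1 = 445.
One-sided p ≈ 0.1183, which is ≥ 0.02, so fail to reject H₀.
The data do not give significant evidence that the true slope on comorbidity count exceeds 0.345 days per unit, holding the other predictors fixed.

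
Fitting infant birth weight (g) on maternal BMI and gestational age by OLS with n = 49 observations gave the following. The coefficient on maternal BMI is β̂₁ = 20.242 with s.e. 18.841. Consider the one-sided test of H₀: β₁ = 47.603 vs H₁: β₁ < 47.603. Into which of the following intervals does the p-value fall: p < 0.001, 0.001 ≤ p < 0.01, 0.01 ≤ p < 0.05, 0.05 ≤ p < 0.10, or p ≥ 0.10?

0.05 ≤ p < 0.10

t = (20.242 − 47.603) / 18.841 = -1.452.
df = n − k − 1 = 49 − 2 − 1 = 46.
One-sided p = P(T_{46} < t) ≈ 0.0766.
So 0.05 ≤ p < 0.10.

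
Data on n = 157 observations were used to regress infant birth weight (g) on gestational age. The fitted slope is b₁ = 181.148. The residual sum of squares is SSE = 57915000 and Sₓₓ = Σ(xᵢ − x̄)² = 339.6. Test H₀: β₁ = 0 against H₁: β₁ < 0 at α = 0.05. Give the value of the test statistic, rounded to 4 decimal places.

t = 5.4612

MSE = SSE/(n − 2) = 57915000/155 = 373645.
SE(b₁) = √(MSE/Sₓₓ) = √(373645/339.6) = 33.17.
t = 181.148 / 33.17 = 5.4612.
df = n − 2 = 155.
One-sided p ≈ 1.0000, which is ≥ 0.05, so fail to reject H₀.
The data do not give significant evidence that the true slope on gestational age is negative.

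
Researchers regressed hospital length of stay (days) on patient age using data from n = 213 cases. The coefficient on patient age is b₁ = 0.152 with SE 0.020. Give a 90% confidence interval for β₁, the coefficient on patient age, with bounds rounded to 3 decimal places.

(0.119, 0.185)

df = n − 2 = 213 − 2 = 211.
t* = t_{0.05, 211} = 1.652107.
Margin = t* × SE = 1.652107 × 0.020 = 0.03304.
CI: 0.152 ± 0.03304 → (0.119, 0.185).
With 90% confidence, each one-unit increase in patient age is associated with a change of between 0.119 and 0.185 days in hospital length of stay.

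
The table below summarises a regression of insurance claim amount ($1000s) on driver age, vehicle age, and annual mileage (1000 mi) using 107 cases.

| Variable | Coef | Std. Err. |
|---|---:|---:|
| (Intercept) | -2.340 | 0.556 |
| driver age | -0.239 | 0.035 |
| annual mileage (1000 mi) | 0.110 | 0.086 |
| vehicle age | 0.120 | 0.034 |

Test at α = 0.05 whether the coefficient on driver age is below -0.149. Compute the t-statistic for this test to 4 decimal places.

t = -2.5714

Read off: b = -0.239, SE = 0.035 for driver age.
H₀: β₁ = -0.149 vs H₁: β₁ < -0.149.
t = (-0.239 − (-0.149)) / 0.035 = -2.5714.
df = n − k − 1 = 107 − 3 − 1 = 103.
One-sided p ≈ 0.0058, which is < 0.05, so reject H₀.
There is evidence that the true slope on driver age is below -0.149 $1000s per unit, holding the other predictors fixed.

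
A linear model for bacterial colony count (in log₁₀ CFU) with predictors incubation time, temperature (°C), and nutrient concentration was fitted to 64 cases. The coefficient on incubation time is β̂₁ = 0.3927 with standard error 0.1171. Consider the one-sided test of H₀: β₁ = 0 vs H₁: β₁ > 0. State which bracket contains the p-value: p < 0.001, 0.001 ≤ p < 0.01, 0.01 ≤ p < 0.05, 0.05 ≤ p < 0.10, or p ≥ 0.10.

t = 0.3927 / 0.1171 = 3.354.
df = n − k − 1 = 64 − 3 − 1 = 60.
One-sided p = P(T_{60} > t) ≈ 0.0007.
So p < 0.001.

p < 0.001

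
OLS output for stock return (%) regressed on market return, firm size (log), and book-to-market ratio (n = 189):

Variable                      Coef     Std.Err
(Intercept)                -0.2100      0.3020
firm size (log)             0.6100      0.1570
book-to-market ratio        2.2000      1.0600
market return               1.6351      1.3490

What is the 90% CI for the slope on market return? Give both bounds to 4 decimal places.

Read off: b = 1.6351, SE = 1.3490 for market return.
df = n − k − 1 = 189 − 3 − 1 = 185.
t* = t_{0.05, 185} = 1.653132.
Margin = t* × SE = 1.653132 × 1.3490 = 2.230075.
CI: 1.6351 ± 2.230075 → (-0.5950, 3.8652).

(-0.5950, 3.8652)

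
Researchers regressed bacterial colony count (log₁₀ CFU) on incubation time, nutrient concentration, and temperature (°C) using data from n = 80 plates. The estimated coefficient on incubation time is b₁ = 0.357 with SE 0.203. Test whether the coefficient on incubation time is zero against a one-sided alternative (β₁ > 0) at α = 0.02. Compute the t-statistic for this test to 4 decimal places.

H₀: β₁ = 0 vs H₁: β₁ > 0.
t = (b₁ − β₁⁰)/SE = 0.357 / 0.203 = 1.7586.
df = n − k − 1 = 80 − 3 − 1 = 76.
One-sided p ≈ 0.0413, which is ≥ 0.02, so fail to reject H₀.
The data do not give significant evidence that the true slope on incubation time is positive, holding the other predictors fixed.

t = 1.7586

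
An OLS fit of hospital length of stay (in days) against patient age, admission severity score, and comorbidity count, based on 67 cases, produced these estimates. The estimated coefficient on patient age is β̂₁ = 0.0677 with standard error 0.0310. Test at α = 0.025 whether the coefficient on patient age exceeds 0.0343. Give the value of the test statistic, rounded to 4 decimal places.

t = 1.0774

H₀: β₁ = 0.0343 vs H₁: β₁ > 0.0343.
t = (β̂₁ − β₁⁰)/SE = (0.0677 − 0.0343) / 0.0310 = 1.0774.
df = n − k − 1 = 67 − 3 − 1 = 63.
One-sided p ≈ 0.1427, which is ≥ 0.025, so fail to reject H₀.
The data do not give significant evidence that the true slope on patient age exceeds 0.0343 days per unit, holding the other predictors fixed.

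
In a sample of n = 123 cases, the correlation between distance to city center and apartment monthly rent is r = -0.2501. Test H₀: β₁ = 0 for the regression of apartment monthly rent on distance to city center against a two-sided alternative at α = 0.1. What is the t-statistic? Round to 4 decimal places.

t = r·√(n − 2)/√(1 − r²) = -0.2501·√121/√0.93745 = -2.8414.
df = n − 2 = 121.
Two-sided p ≈ 0.0053, which is < 0.1, so reject H₀.
There is evidence of a linear association between distance to city center and apartment monthly rent.

t = -2.8414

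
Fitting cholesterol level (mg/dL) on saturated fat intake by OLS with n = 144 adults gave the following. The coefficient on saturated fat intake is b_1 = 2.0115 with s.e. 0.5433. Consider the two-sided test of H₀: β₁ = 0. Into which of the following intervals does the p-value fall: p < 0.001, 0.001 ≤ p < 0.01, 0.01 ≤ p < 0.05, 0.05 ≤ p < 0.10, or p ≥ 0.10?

p < 0.001

t = 2.0115 / 0.5433 = 3.702.
df = n − 2 = 144 − 2 = 142.
Two-sided p = 2·P(T_{142} > |t|) ≈ 0.0003.
So p < 0.001.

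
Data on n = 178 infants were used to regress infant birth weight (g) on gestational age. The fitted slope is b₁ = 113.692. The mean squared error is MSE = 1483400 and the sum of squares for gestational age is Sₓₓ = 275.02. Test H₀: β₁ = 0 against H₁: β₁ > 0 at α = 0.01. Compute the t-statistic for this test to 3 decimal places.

SE(b₁) = √(MSE/Sₓₓ) = √(1.4834e+06/275.02) = 73.4424.
t = 113.692 / 73.4424 = 1.548.
df = n − 2 = 176.
One-sided p ≈ 0.0617, which is ≥ 0.01, so fail to reject H₀.
The data do not give significant evidence that the true slope on gestational age is positive.

t = 1.548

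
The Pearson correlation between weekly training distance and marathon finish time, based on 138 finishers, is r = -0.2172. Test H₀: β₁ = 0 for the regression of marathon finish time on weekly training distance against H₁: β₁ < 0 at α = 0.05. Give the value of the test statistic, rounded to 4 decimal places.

t = r·√(n − 2)/√(1 − r²) = -0.2172·√136/√0.952824 = -2.5949.
df = n − 2 = 136.
One-sided p ≈ 0.0052, which is < 0.05, so reject H₀.
There is evidence of a linear association between weekly training distance and marathon finish time.

t = -2.5949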